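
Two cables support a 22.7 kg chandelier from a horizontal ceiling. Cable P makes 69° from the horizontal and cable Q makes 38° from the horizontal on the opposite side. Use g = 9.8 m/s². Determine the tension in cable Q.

Weight W = 22.7 × 9.8 = 222.5 N acts straight down.
Horizontal: T_P cos 69° = T_Q cos 38°  →  T_P = 2.199 T_Q.
Vertical: T_P sin 69° + T_Q sin 38° = 222.5.
Substituting the horizontal relation into the vertical equation gives 2.668 T_Q = 222.5, so T_Q = 83.37 N.

T_Q ≈ 83.4 N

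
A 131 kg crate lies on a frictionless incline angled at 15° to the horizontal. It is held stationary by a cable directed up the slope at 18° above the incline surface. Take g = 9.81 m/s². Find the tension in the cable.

T ≈ 350 N

Take axes along and perpendicular to the incline. Weight components: W sin 15° = 332.6 N down-slope, W cos 15° = 1241 N into the surface.
Along incline: T cos 18° = W sin 15° → T = 349.7 N.
Perpendicular: N = W cos 15° − T sin 18° = 1133 N.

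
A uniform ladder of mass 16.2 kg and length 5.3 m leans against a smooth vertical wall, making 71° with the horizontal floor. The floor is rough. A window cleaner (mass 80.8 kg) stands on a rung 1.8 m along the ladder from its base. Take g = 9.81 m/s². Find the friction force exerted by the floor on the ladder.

Torques about the foot: N_wall · 5.3 sin 71° = 16.2×9.81×2.65 cos 71° + 80.8×9.81×1.8 cos 71° → N_wall = 120.05 N.
ΣF_x = 0: f_floor = N_wall = 120.05 N.

f ≈ 120 N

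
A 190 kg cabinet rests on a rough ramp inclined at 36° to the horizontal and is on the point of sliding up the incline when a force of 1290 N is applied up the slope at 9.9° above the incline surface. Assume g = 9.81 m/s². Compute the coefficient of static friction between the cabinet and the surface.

μ ≈ 0.136

On the verge of sliding up the incline, friction is at its maximum μN and acts down the slope.
Perpendicular to incline: N = W cos 36° − P sin 9.9° = 1508 − 221.8 = 1286 N.
Along incline: P cos 9.9° − μN = W sin 36° → μ = −(W sin 36° − P cos 9.9°) / N = 0.1362.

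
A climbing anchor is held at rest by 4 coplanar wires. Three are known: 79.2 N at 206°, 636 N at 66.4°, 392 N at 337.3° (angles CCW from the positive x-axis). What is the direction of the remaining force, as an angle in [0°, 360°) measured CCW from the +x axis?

θ ≈ 216°

Sum the known components: ΣF_x = 545.1 N, ΣF_y = 396.8 N.
For equilibrium the remaining force must supply (−ΣF_x, −ΣF_y) = (-545.1, -396.8) N.
Magnitude = √((-545.1)² + (-396.8)²) = 674.2 N; direction = atan2(-396.8, -545.1) = 216.1°.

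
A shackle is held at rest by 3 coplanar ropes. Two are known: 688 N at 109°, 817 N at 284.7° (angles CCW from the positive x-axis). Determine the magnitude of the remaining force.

Sum the known components: ΣF_x = -16.67 N, ΣF_y = -139.7 N.
For equilibrium the remaining force must supply (−ΣF_x, −ΣF_y) = (16.67, 139.7) N.
Magnitude = √((16.67)² + (139.7)²) = 140.7 N; direction = atan2(139.7, 16.67) = 83.2°.

F ≈ 141 N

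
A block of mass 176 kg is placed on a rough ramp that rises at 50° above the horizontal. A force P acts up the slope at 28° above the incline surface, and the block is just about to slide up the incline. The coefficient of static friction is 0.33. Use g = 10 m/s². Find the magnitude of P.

P ≈ 1660 N

On the verge of sliding up the incline, friction equals μN and acts down the slope.
Perpendicular: N + P sin 28° = W cos 50° = 1131 N.
Along incline: P cos 28° = W sin 50° + μN  with W sin 50° = 1348 N.
Solving the pair for P and N: P = 1659 N, N = 352.6 N (and f = μN = 116.3 N).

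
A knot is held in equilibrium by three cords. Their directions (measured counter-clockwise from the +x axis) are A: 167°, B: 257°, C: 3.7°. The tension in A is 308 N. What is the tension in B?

Resolve: ΣF_x = 308 cos 167° + T_B cos 257° + T_C cos 3.7° = 0.
        ΣF_y = 308 sin 167° + T_B sin 257° + T_C sin 3.7° = 0.
The known terms sum to (-300.1, 69.28) N, so -0.2250 T_B + 0.9979 T_C = 300.1 and -0.9744 T_B + 0.0645 T_C = -69.28.
Solving simultaneously: T_B = 92.40 N, T_C = 321.6 N.

T_B ≈ 92.4 N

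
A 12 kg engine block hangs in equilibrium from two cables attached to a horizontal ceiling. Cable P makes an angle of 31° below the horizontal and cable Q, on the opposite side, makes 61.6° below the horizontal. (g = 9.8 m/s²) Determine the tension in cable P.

T_P ≈ 56 N

Weight W = 12 × 9.8 = 117.6 N acts straight down.
Horizontal: T_P cos 31° = T_Q cos 61.6°  →  T_Q = 1.802 T_P.
Vertical: T_P sin 31° + T_Q sin 61.6° = 117.6.
Substituting the horizontal relation into the vertical equation gives 2.1 T_P = 117.6, so T_P = 55.99 N.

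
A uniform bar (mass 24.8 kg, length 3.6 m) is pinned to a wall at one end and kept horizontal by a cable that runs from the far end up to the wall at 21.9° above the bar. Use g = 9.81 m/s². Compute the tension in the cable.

T ≈ 326 N

Take torques about the hinge: T sin 21.9° · 3.6 = 24.8×9.81×1.8 = 437.92 N·m.
So T = 437.92 / (0.3730 × 3.6) = 326.13 N.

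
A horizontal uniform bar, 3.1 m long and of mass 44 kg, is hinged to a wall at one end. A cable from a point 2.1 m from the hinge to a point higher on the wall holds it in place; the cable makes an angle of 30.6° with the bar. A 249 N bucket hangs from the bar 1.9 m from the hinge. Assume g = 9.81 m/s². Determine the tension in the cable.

Take torques about the hinge: T sin 30.6° · 2.1 = 44×9.81×1.55 + 249×1.9 = 1142.1 N·m.
So T = 1142.1 / (0.5090 × 2.1) = 1068.4 N.

T ≈ 1070 N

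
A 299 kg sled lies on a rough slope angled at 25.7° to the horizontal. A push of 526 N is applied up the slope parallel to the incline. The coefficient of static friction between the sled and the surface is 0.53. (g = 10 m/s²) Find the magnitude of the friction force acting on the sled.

f ≈ 771 N

Axes along / perpendicular to the incline. W sin 25.7° = 1297 N down-slope; W cos 25.7° = 2694 N into the surface.
Perpendicular: N = W cos 25.7° − P sin 0° = 2694 − 0 = 2694 N.
Along incline: P cos 0° + f = W sin 25.7° (friction acts up-slope) → f = 1297 − 526 = 770.6 N.
|f| = 770.6 N ≤ μN = 1428 N, so the sled is indeed static.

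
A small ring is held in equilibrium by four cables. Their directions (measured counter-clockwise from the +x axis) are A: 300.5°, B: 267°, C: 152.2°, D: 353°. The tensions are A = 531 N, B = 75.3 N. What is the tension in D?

Resolve: ΣF_x = 531 cos 300.5° + 75.3 cos 267° + T_C cos 152.2° + T_D cos 353° = 0.
        ΣF_y = 531 sin 300.5° + 75.3 sin 267° + T_C sin 152.2° + T_D sin 353° = 0.
The known terms sum to (265.6, -532.7) N, so -0.8846 T_C + 0.9925 T_D = -265.6 and 0.4664 T_C − 0.1219 T_D = 532.7.
Solving simultaneously: T_C = 1398 N, T_D = 978.2 N.

T_D ≈ 978 N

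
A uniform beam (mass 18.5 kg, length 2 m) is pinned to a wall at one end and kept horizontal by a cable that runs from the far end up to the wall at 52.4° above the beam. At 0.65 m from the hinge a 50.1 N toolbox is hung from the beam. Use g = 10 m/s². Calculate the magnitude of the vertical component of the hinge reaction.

Take torques about the hinge: T sin 52.4° · 2 = 18.5×10×1 + 50.1×0.65 = 217.56 N·m.
So T = 217.56 / (0.7923 × 2) = 137.3 N.
ΣF_y = 0: H_y = (18.5×10 + 50.1) − T sin 52.4° = 235.1 − 108.78 = 126.32 N.

|H_y| ≈ 126 N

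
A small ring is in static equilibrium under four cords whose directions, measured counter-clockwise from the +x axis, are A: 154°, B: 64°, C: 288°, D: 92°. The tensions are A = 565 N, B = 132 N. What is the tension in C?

Resolve: ΣF_x = 565 cos 154° + 132 cos 64° + T_C cos 288° + T_D cos 92° = 0.
        ΣF_y = 565 sin 154° + 132 sin 64° + T_C sin 288° + T_D sin 92° = 0.
The known terms sum to (-450, 366.3) N, so 0.3090 T_C − 0.0349 T_D = 450 and -0.9511 T_C + 0.9994 T_D = -366.3.
Solving simultaneously: T_C = 1585 N, T_D = 1142 N.

T_C ≈ 1590 N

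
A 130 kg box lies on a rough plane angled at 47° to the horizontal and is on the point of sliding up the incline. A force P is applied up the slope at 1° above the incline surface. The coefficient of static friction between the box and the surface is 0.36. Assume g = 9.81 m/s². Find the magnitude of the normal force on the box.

N ≈ 848 N

On the verge of sliding up the incline, friction equals μN and acts down the slope.
Perpendicular: N + P sin 1° = W cos 47° = 869.8 N.
Along incline: P cos 1° = W sin 47° + μN  with W sin 47° = 932.7 N.
Solving the pair for P and N: P = 1238 N, N = 848.1 N (and f = μN = 305.3 N).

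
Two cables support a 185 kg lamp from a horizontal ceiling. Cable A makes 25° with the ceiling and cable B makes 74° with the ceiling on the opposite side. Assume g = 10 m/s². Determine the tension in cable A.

T_A ≈ 516 N

Weight W = 185 × 10 = 1850 N acts straight down.
Horizontal: T_A cos 25° = T_B cos 74°  →  T_B = 3.288 T_A.
Vertical: T_A sin 25° + T_B sin 74° = 1850.
Substituting the horizontal relation into the vertical equation gives 3.583 T_A = 1850, so T_A = 516.3 N.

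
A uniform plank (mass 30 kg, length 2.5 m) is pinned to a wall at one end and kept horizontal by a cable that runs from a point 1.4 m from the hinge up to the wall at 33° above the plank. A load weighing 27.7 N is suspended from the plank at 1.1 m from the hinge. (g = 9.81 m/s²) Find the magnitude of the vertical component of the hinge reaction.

|H_y| ≈ 37.5 N

Take torques about the hinge: T sin 33° · 1.4 = 30×9.81×1.25 + 27.7×1.1 = 398.35 N·m.
So T = 398.35 / (0.5446 × 1.4) = 522.42 N.
ΣF_y = 0: H_y = (30×9.81 + 27.7) − T sin 33° = 322 − 284.53 = 37.468 N.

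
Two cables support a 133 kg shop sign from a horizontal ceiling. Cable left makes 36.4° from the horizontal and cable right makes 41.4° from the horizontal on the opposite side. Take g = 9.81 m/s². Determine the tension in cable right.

Weight W = 133 × 9.81 = 1305 N acts straight down.
Horizontal: T_left cos 36.4° = T_right cos 41.4°  →  T_left = 0.9319 T_right.
Vertical: T_left sin 36.4° + T_right sin 41.4° = 1305.
Substituting the horizontal relation into the vertical equation gives 1.214 T_right = 1305, so T_right = 1074 N.

T_right ≈ 1070 N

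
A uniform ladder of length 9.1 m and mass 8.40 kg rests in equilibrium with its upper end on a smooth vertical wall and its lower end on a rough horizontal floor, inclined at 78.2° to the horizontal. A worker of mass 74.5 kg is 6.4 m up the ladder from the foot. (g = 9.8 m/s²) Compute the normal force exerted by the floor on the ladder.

ΣF_y = 0: N_floor = 8.40×9.8 + 74.5×9.8 = 812.42 N.

N_floor ≈ 812 N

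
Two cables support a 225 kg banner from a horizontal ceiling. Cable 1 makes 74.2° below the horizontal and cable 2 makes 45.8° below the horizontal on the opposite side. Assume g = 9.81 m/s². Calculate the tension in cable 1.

Weight W = 225 × 9.81 = 2207 N acts straight down.
Horizontal: T_1 cos 74.2° = T_2 cos 45.8°  →  T_2 = 0.3906 T_1.
Vertical: T_1 sin 74.2° + T_2 sin 45.8° = 2207.
Substituting the horizontal relation into the vertical equation gives 1.242 T_1 = 2207, so T_1 = 1777 N.

T_1 ≈ 1780 N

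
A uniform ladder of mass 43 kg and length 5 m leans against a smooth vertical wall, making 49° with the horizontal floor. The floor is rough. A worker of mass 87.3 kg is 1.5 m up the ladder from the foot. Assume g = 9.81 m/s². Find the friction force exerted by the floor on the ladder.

Torques about the foot: N_wall · 5 sin 49° = 43×9.81×2.5 cos 49° + 87.3×9.81×1.5 cos 49° → N_wall = 406.69 N.
ΣF_x = 0: f_floor = N_wall = 406.69 N.

f ≈ 407 N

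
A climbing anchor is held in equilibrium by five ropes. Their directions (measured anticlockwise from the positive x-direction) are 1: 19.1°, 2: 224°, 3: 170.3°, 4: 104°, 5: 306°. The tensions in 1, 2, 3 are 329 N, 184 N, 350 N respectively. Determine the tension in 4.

Resolve: ΣF_x = 329 cos 19.1° + 184 cos 224° + 350 cos 170.3° + T_4 cos 104° + T_5 cos 306° = 0.
        ΣF_y = 329 sin 19.1° + 184 sin 224° + 350 sin 170.3° + T_4 sin 104° + T_5 sin 306° = 0.
The known terms sum to (-166.5, 38.81) N, so -0.2419 T_4 + 0.5878 T_5 = 166.5 and 0.9703 T_4 − 0.8090 T_5 = -38.81.
Solving simultaneously: T_4 = 298.6 N, T_5 = 406.1 N.

T_4 ≈ 299 N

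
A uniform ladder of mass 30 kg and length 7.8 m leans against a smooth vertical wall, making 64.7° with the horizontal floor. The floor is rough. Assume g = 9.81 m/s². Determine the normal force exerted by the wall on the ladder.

N_wall ≈ 69.6 N

Torques about the foot: N_wall · 7.8 sin 64.7° = 30×9.81×3.9 cos 64.7° → N_wall = 69.557 N.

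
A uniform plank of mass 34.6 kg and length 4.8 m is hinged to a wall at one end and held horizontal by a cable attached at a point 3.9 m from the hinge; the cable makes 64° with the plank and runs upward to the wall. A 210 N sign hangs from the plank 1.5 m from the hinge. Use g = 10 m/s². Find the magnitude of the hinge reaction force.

|H| ≈ 299 N

Take torques about the hinge: T sin 64° · 3.9 = 34.6×10×2.4 + 210×1.5 = 1145.4 N·m.
So T = 1145.4 / (0.8988 × 3.9) = 326.76 N.
ΣF_x = 0: H_x = T cos 64° = 143.24 N.
ΣF_y = 0: H_y = (34.6×10 + 210) − T sin 64° = 556 − 293.69 = 262.31 N.
|H| = √(H_x² + H_y²) = √((143.24)² + (262.31)²) = 298.87 N.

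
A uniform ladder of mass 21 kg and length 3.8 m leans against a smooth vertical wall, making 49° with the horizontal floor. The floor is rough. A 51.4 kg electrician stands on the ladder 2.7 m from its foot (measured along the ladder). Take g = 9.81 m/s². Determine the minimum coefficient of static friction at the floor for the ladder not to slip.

μ_min ≈ 0.565

ΣF_y = 0: N_floor = 21×9.81 + 51.4×9.81 = 710.24 N.
Torques about the foot: N_wall · 3.8 sin 49° = 21×9.81×1.9 cos 49° + 51.4×9.81×2.7 cos 49° → N_wall = 400.98 N.
ΣF_x = 0: f_floor = N_wall = 400.98 N.
μ_min = f_floor / N_floor = 400.98 / 710.24 = 0.5646.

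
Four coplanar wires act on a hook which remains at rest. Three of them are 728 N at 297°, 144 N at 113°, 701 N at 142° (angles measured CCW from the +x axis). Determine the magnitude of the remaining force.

F ≈ 291 N

Sum the known components: ΣF_x = -278.2 N, ΣF_y = -84.52 N.
For equilibrium the remaining force must supply (−ΣF_x, −ΣF_y) = (278.2, 84.52) N.
Magnitude = √((278.2)² + (84.52)²) = 290.7 N; direction = atan2(84.52, 278.2) = 16.9°.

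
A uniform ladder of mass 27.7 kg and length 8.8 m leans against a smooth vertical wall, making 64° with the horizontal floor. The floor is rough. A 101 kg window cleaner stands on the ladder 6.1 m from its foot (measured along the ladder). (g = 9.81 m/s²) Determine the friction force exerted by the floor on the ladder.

Torques about the foot: N_wall · 8.8 sin 64° = 27.7×9.81×4.4 cos 64° + 101×9.81×6.1 cos 64° → N_wall = 401.25 N.
ΣF_x = 0: f_floor = N_wall = 401.25 N.

f ≈ 401 N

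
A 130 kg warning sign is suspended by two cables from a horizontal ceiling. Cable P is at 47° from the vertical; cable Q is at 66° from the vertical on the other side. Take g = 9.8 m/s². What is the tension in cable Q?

Angles from the horizontal: cable P is 90° − 47° = 43°, cable Q is 90° − 66° = 24°.
Weight W = 130 × 9.8 = 1274 N acts straight down.
Horizontal: T_P cos 43° = T_Q cos 24°  →  T_P = 1.249 T_Q.
Vertical: T_P sin 43° + T_Q sin 24° = 1274.
Substituting the horizontal relation into the vertical equation gives 1.259 T_Q = 1274, so T_Q = 1012 N.

T_Q ≈ 1010 N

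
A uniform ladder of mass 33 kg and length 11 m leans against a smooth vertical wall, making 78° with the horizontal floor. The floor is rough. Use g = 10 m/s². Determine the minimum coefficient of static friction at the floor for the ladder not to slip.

ΣF_y = 0: N_floor = 33×10 = 330 N.
Torques about the foot: N_wall · 11 sin 78° = 33×10×5.5 cos 78° → N_wall = 35.072 N.
ΣF_x = 0: f_floor = N_wall = 35.072 N.
μ_min = f_floor / N_floor = 35.072 / 330 = 0.1063.

μ_min ≈ 0.106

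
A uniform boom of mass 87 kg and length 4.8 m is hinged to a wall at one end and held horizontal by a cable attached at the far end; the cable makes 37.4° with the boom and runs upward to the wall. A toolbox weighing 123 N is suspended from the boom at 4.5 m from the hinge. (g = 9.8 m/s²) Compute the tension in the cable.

T ≈ 892 N

Take torques about the hinge: T sin 37.4° · 4.8 = 87×9.8×2.4 + 123×4.5 = 2599.7 N·m.
So T = 2599.7 / (0.6074 × 4.8) = 891.73 N.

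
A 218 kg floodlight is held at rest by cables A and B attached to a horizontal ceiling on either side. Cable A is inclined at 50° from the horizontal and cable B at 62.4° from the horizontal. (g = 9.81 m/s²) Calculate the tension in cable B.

T_B ≈ 1490 N

Weight W = 218 × 9.81 = 2139 N acts straight down.
Horizontal: T_A cos 50° = T_B cos 62.4°  →  T_A = 0.7208 T_B.
Vertical: T_A sin 50° + T_B sin 62.4° = 2139.
Substituting the horizontal relation into the vertical equation gives 1.438 T_B = 2139, so T_B = 1487 N.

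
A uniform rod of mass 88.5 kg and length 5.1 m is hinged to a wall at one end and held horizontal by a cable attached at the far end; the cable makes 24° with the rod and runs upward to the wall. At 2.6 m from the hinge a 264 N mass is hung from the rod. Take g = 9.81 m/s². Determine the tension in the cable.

T ≈ 1400 N

Take torques about the hinge: T sin 24° · 5.1 = 88.5×9.81×2.55 + 264×2.6 = 2900.3 N·m.
So T = 2900.3 / (0.4067 × 5.1) = 1398.2 N.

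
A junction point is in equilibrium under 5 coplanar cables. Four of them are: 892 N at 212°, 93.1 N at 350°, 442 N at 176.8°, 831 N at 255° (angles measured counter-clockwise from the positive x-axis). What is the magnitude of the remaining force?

F ≈ 1830 N

Sum the known components: ΣF_x = -1321 N, ΣF_y = -1267 N.
For equilibrium the remaining force must supply (−ΣF_x, −ΣF_y) = (1321, 1267) N.
Magnitude = √((1321)² + (1267)²) = 1830 N; direction = atan2(1267, 1321) = 43.8°.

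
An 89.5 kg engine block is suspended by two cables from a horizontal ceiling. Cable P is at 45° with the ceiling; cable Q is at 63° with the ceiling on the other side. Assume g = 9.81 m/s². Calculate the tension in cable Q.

Weight W = 89.5 × 9.81 = 878 N acts straight down.
Horizontal: T_P cos 45° = T_Q cos 63°  →  T_P = 0.642 T_Q.
Vertical: T_P sin 45° + T_Q sin 63° = 878.
Substituting the horizontal relation into the vertical equation gives 1.345 T_Q = 878, so T_Q = 652.8 N.

T_Q ≈ 653 N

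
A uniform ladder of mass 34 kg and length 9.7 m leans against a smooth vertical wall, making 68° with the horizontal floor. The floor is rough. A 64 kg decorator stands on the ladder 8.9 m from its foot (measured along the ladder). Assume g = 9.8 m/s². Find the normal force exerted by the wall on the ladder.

N_wall ≈ 300 N

Torques about the foot: N_wall · 9.7 sin 68° = 34×9.8×4.85 cos 68° + 64×9.8×8.9 cos 68° → N_wall = 299.82 N.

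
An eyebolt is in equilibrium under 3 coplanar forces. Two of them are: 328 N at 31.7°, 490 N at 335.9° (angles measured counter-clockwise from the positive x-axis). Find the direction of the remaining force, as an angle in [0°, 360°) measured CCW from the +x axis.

Sum the known components: ΣF_x = 726.4 N, ΣF_y = -27.73 N.
For equilibrium the remaining force must supply (−ΣF_x, −ΣF_y) = (-726.4, 27.73) N.
Magnitude = √((-726.4)² + (27.73)²) = 726.9 N; direction = atan2(27.73, -726.4) = 177.8°.

θ ≈ 178°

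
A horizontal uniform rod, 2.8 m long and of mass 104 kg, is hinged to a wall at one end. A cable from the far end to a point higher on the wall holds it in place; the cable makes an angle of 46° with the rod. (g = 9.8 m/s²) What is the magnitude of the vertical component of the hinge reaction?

Take torques about the hinge: T sin 46° · 2.8 = 104×9.8×1.4 = 1426.9 N·m.
So T = 1426.9 / (0.7193 × 2.8) = 708.43 N.
ΣF_y = 0: H_y = (104×9.8) − T sin 46° = 1019.2 − 509.6 = 509.6 N.

|H_y| ≈ 510 N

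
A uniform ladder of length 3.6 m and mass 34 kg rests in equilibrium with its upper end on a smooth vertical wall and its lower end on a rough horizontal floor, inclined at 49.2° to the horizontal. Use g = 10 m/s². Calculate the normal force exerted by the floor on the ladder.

N_floor ≈ 340 N

ΣF_y = 0: N_floor = 34×10 = 340 N.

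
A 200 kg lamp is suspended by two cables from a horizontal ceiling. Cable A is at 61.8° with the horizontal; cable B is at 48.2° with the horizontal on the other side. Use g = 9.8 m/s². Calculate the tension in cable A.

T_A ≈ 1390 N

Weight W = 200 × 9.8 = 1960 N acts straight down.
Horizontal: T_A cos 61.8° = T_B cos 48.2°  →  T_B = 0.709 T_A.
Vertical: T_A sin 61.8° + T_B sin 48.2° = 1960.
Substituting the horizontal relation into the vertical equation gives 1.41 T_A = 1960, so T_A = 1390 N.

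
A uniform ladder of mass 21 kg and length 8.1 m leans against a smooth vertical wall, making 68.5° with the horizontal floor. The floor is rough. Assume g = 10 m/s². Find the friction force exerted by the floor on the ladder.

Torques about the foot: N_wall · 8.1 sin 68.5° = 21×10×4.05 cos 68.5° → N_wall = 41.361 N.
ΣF_x = 0: f_floor = N_wall = 41.361 N.

f ≈ 41.4 N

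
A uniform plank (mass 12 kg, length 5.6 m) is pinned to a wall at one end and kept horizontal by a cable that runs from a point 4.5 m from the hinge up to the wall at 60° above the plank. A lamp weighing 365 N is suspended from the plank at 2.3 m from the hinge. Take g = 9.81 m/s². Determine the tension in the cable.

Take torques about the hinge: T sin 60° · 4.5 = 12×9.81×2.8 + 365×2.3 = 1169.1 N·m.
So T = 1169.1 / (0.8660 × 4.5) = 300 N.

T ≈ 300 N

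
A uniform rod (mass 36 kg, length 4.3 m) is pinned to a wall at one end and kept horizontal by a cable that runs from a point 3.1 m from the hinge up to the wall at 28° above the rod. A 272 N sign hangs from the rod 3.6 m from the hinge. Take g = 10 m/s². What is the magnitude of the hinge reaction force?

Take torques about the hinge: T sin 28° · 3.1 = 36×10×2.15 + 272×3.6 = 1753.2 N·m.
So T = 1753.2 / (0.4695 × 3.1) = 1204.6 N.
ΣF_x = 0: H_x = T cos 28° = 1063.6 N.
ΣF_y = 0: H_y = (36×10 + 272) − T sin 28° = 632 − 565.55 = 66.452 N.
|H| = √(H_x² + H_y²) = √((1063.6)² + (66.452)²) = 1065.7 N.

|H| ≈ 1070 N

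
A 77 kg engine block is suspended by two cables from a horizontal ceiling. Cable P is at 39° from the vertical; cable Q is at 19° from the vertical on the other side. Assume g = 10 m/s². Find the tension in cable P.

T_P ≈ 296 N

Angles from the horizontal: cable P is 90° − 39° = 51°, cable Q is 90° − 19° = 71°.
Weight W = 77 × 10 = 770 N acts straight down.
Horizontal: T_P cos 51° = T_Q cos 71°  →  T_Q = 1.933 T_P.
Vertical: T_P sin 51° + T_Q sin 71° = 770.
Substituting the horizontal relation into the vertical equation gives 2.605 T_P = 770, so T_P = 295.6 N.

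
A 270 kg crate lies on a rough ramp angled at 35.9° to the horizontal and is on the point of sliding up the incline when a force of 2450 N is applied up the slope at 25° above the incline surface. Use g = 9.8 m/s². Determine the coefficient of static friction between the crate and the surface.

On the verge of sliding up the incline, friction is at its maximum μN and acts down the slope.
Perpendicular to incline: N = W cos 35.9° − P sin 25° = 2143 − 1035 = 1108 N.
Along incline: P cos 25° − μN = W sin 35.9° → μ = −(W sin 35.9° − P cos 25°) / N = 0.6037.

μ ≈ 0.604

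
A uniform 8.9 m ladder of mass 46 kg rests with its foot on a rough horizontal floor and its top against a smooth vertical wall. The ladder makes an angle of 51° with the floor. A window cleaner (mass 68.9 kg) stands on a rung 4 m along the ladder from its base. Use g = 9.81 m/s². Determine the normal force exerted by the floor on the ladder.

N_floor ≈ 1130 N

ΣF_y = 0: N_floor = 46×9.81 + 68.9×9.81 = 1127.2 N.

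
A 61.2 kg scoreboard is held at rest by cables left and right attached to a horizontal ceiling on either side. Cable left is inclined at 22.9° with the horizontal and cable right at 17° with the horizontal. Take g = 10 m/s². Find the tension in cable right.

T_right ≈ 879 N

Weight W = 61.2 × 10 = 612 N acts straight down.
Horizontal: T_left cos 22.9° = T_right cos 17°  →  T_left = 1.038 T_right.
Vertical: T_left sin 22.9° + T_right sin 17° = 612.
Substituting the horizontal relation into the vertical equation gives 0.6963 T_right = 612, so T_right = 878.9 N.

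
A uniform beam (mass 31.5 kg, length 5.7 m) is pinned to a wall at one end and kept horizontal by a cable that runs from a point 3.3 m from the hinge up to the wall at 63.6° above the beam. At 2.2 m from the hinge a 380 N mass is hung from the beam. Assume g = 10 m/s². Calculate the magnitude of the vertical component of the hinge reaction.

Take torques about the hinge: T sin 63.6° · 3.3 = 31.5×10×2.85 + 380×2.2 = 1733.8 N·m.
So T = 1733.8 / (0.8957 × 3.3) = 586.55 N.
ΣF_y = 0: H_y = (31.5×10 + 380) − T sin 63.6° = 695 − 525.38 = 169.62 N.

|H_y| ≈ 170 N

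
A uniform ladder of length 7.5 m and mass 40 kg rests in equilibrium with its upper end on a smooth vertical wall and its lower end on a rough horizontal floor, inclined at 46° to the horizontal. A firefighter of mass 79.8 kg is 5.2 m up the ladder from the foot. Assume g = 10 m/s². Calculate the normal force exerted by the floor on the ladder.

ΣF_y = 0: N_floor = 40×10 + 79.8×10 = 1198 N.

N_floor ≈ 1200 N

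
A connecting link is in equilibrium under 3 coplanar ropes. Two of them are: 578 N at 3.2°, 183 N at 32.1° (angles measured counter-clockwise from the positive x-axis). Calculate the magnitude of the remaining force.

Sum the known components: ΣF_x = 732.1 N, ΣF_y = 129.5 N.
For equilibrium the remaining force must supply (−ΣF_x, −ΣF_y) = (-732.1, -129.5) N.
Magnitude = √((-732.1)² + (-129.5)²) = 743.5 N; direction = atan2(-129.5, -732.1) = 190.0°.

F ≈ 743 N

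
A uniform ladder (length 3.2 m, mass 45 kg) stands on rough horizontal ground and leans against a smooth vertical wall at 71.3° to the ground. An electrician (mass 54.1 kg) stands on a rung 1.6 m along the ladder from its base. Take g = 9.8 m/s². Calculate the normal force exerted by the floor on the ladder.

ΣF_y = 0: N_floor = 45×9.8 + 54.1×9.8 = 971.18 N.

N_floor ≈ 971 N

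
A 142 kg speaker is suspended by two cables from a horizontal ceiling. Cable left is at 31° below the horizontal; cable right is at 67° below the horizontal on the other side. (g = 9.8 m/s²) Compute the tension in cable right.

T_right ≈ 1200 N

Weight W = 142 × 9.8 = 1392 N acts straight down.
Horizontal: T_left cos 31° = T_right cos 67°  →  T_left = 0.4558 T_right.
Vertical: T_left sin 31° + T_right sin 67° = 1392.
Substituting the horizontal relation into the vertical equation gives 1.155 T_right = 1392, so T_right = 1205 N.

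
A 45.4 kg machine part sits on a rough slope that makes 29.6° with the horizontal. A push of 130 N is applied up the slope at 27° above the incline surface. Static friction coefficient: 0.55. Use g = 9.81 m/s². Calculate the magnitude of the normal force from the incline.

N ≈ 328 N

Axes along / perpendicular to the incline. W sin 29.6° = 220 N down-slope; W cos 29.6° = 387.3 N into the surface.
Perpendicular: N = W cos 29.6° − P sin 27° = 387.3 − 59.02 = 328.2 N.
Along incline: P cos 27° + f = W sin 29.6° (friction acts up-slope) → f = 220 − 115.8 = 104.2 N.
|f| = 104.2 N ≤ μN = 180.5 N, so the machine part is indeed static.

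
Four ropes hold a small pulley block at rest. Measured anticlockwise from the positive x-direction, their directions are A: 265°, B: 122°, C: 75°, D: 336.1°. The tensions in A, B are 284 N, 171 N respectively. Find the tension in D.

T_D ≈ 76.7 N

Resolve: ΣF_x = 284 cos 265° + 171 cos 122° + T_C cos 75° + T_D cos 336.1° = 0.
        ΣF_y = 284 sin 265° + 171 sin 122° + T_C sin 75° + T_D sin 336.1° = 0.
The known terms sum to (-115.4, -137.9) N, so 0.2588 T_C + 0.9143 T_D = 115.4 and 0.9659 T_C − 0.4051 T_D = 137.9.
Solving simultaneously: T_C = 174.9 N, T_D = 76.67 N.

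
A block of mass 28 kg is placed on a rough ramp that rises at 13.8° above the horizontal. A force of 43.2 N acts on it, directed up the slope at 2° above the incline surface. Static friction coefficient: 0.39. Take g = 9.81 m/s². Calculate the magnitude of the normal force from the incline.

N ≈ 265 N

Axes along / perpendicular to the incline. W sin 13.8° = 65.52 N down-slope; W cos 13.8° = 266.8 N into the surface.
Perpendicular: N = W cos 13.8° − P sin 2° = 266.8 − 1.508 = 265.2 N.
Along incline: P cos 2° + f = W sin 13.8° (friction acts up-slope) → f = 65.52 − 43.17 = 22.35 N.
|f| = 22.35 N ≤ μN = 103.4 N, so the block is indeed static.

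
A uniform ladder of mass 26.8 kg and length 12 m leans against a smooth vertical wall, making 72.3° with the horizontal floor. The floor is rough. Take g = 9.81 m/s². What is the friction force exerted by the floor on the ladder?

Torques about the foot: N_wall · 12 sin 72.3° = 26.8×9.81×6 cos 72.3° → N_wall = 41.952 N.
ΣF_x = 0: f_floor = N_wall = 41.952 N.

f ≈ 42 N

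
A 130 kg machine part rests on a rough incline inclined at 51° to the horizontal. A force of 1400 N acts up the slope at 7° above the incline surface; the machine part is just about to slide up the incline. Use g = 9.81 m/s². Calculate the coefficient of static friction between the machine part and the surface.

μ ≈ 0.631

On the verge of sliding up the incline, friction is at its maximum μN and acts down the slope.
Perpendicular to incline: N = W cos 51° − P sin 7° = 802.6 − 170.6 = 632 N.
Along incline: P cos 7° − μN = W sin 51° → μ = −(W sin 51° − P cos 7°) / N = 0.6305.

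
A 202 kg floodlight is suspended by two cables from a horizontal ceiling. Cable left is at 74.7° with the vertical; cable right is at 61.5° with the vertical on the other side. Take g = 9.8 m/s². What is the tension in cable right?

T_right ≈ 2760 N

Angles from the horizontal: cable left is 90° − 74.7° = 15.3°, cable right is 90° − 61.5° = 28.5°.
Weight W = 202 × 9.8 = 1980 N acts straight down.
Horizontal: T_left cos 15.3° = T_right cos 28.5°  →  T_left = 0.9111 T_right.
Vertical: T_left sin 15.3° + T_right sin 28.5° = 1980.
Substituting the horizontal relation into the vertical equation gives 0.7176 T_right = 1980, so T_right = 2759 N.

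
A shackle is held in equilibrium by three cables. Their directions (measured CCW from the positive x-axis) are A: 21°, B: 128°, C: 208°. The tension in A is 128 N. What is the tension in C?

Resolve: ΣF_x = 128 cos 21° + T_B cos 128° + T_C cos 208° = 0.
        ΣF_y = 128 sin 21° + T_B sin 128° + T_C sin 208° = 0.
The known terms sum to (119.5, 45.87) N, so -0.6157 T_B − 0.8829 T_C = -119.5 and 0.7880 T_B − 0.4695 T_C = -45.87.
Solving simultaneously: T_B = 15.84 N, T_C = 124.3 N.

T_C ≈ 124 N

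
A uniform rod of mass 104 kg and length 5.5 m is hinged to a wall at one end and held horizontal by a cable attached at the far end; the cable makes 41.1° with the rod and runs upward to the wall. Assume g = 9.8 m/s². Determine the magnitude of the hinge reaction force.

|H| ≈ 775 N

Take torques about the hinge: T sin 41.1° · 5.5 = 104×9.8×2.75 = 2802.8 N·m.
So T = 2802.8 / (0.6574 × 5.5) = 775.2 N.
ΣF_x = 0: H_x = T cos 41.1° = 584.17 N.
ΣF_y = 0: H_y = (104×9.8) − T sin 41.1° = 1019.2 − 509.6 = 509.6 N.
|H| = √(H_x² + H_y²) = √((584.17)² + (509.6)²) = 775.2 N.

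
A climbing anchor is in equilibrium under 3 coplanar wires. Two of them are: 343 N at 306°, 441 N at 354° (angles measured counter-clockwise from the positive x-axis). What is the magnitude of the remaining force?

F ≈ 717 N

Sum the known components: ΣF_x = 640.2 N, ΣF_y = -323.6 N.
For equilibrium the remaining force must supply (−ΣF_x, −ΣF_y) = (-640.2, 323.6) N.
Magnitude = √((-640.2)² + (323.6)²) = 717.3 N; direction = atan2(323.6, -640.2) = 153.2°.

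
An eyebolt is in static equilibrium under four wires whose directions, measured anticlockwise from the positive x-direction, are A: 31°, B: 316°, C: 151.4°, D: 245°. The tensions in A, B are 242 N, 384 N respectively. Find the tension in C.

T_C ≈ 499 N

Resolve: ΣF_x = 242 cos 31° + 384 cos 316° + T_C cos 151.4° + T_D cos 245° = 0.
        ΣF_y = 242 sin 31° + 384 sin 316° + T_C sin 151.4° + T_D sin 245° = 0.
The known terms sum to (483.7, -142.1) N, so -0.8780 T_C − 0.4226 T_D = -483.7 and 0.4787 T_C − 0.9063 T_D = 142.1.
Solving simultaneously: T_C = 499.4 N, T_D = 107 N.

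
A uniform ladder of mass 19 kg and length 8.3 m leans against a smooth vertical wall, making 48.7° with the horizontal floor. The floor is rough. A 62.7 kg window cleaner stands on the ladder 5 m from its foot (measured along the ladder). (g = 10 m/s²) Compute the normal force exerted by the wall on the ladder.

Torques about the foot: N_wall · 8.3 sin 48.7° = 19×10×4.15 cos 48.7° + 62.7×10×5 cos 48.7° → N_wall = 415.29 N.

N_wall ≈ 415 N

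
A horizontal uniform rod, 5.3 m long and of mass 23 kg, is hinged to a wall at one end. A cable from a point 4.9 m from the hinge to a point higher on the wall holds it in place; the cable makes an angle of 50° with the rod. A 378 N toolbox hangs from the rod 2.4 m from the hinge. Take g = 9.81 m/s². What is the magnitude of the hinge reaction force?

|H| ≈ 393 N

Take torques about the hinge: T sin 50° · 4.9 = 23×9.81×2.65 + 378×2.4 = 1505.1 N·m.
So T = 1505.1 / (0.7660 × 4.9) = 400.98 N.
ΣF_x = 0: H_x = T cos 50° = 257.74 N.
ΣF_y = 0: H_y = (23×9.81 + 378) − T sin 50° = 603.63 − 307.17 = 296.46 N.
|H| = √(H_x² + H_y²) = √((257.74)² + (296.46)²) = 392.84 N.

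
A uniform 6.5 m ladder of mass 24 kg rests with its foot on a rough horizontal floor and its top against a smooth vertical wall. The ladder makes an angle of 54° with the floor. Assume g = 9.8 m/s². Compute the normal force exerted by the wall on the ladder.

N_wall ≈ 85.4 N

Torques about the foot: N_wall · 6.5 sin 54° = 24×9.8×3.25 cos 54° → N_wall = 85.441 N.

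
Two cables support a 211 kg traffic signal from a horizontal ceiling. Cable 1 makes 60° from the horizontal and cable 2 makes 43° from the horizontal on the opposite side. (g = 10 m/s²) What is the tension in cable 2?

T_2 ≈ 1080 N

Weight W = 211 × 10 = 2110 N acts straight down.
Horizontal: T_1 cos 60° = T_2 cos 43°  →  T_1 = 1.463 T_2.
Vertical: T_1 sin 60° + T_2 sin 43° = 2110.
Substituting the horizontal relation into the vertical equation gives 1.949 T_2 = 2110, so T_2 = 1083 N.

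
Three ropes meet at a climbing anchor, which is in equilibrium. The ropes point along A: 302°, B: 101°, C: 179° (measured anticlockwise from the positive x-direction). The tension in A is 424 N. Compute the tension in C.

T_C ≈ 155 N

Resolve: ΣF_x = 424 cos 302° + T_B cos 101° + T_C cos 179° = 0.
        ΣF_y = 424 sin 302° + T_B sin 101° + T_C sin 179° = 0.
The known terms sum to (224.7, -359.6) N, so -0.1908 T_B − 0.9998 T_C = -224.7 and 0.9816 T_B + 0.0175 T_C = 359.6.
Solving simultaneously: T_B = 363.5 N, T_C = 155.3 N.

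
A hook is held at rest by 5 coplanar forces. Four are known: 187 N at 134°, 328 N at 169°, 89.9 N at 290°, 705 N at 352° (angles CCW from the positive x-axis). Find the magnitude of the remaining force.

F ≈ 277 N

Sum the known components: ΣF_x = 277 N, ΣF_y = 14.51 N.
For equilibrium the remaining force must supply (−ΣF_x, −ΣF_y) = (-277, -14.51) N.
Magnitude = √((-277)² + (-14.51)²) = 277.4 N; direction = atan2(-14.51, -277) = 183.0°.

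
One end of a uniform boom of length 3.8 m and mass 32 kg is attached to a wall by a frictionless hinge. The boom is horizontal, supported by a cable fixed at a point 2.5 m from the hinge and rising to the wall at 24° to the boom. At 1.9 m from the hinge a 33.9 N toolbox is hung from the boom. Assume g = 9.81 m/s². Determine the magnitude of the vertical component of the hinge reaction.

Take torques about the hinge: T sin 24° · 2.5 = 32×9.81×1.9 + 33.9×1.9 = 660.86 N·m.
So T = 660.86 / (0.4067 × 2.5) = 649.91 N.
ΣF_y = 0: H_y = (32×9.81 + 33.9) − T sin 24° = 347.82 − 264.34 = 83.477 N.

|H_y| ≈ 83.5 N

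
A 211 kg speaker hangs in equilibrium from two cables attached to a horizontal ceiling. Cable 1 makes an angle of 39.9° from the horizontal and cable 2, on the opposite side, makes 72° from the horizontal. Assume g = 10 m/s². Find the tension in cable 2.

Weight W = 211 × 10 = 2110 N acts straight down.
Horizontal: T_1 cos 39.9° = T_2 cos 72°  →  T_1 = 0.4028 T_2.
Vertical: T_1 sin 39.9° + T_2 sin 72° = 2110.
Substituting the horizontal relation into the vertical equation gives 1.209 T_2 = 2110, so T_2 = 1745 N.

T_2 ≈ 1740 N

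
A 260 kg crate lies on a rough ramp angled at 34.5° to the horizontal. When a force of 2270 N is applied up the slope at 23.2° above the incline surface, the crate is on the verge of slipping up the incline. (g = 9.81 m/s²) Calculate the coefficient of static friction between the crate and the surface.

On the verge of sliding up the incline, friction is at its maximum μN and acts down the slope.
Perpendicular to incline: N = W cos 34.5° − P sin 23.2° = 2102 − 894.2 = 1208 N.
Along incline: P cos 23.2° − μN = W sin 34.5° → μ = −(W sin 34.5° − P cos 23.2°) / N = 0.5314.

μ ≈ 0.531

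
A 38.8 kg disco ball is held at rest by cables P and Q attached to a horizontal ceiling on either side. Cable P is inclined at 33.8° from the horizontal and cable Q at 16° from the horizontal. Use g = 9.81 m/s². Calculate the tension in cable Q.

T_Q ≈ 414 N

Weight W = 38.8 × 9.81 = 380.6 N acts straight down.
Horizontal: T_P cos 33.8° = T_Q cos 16°  →  T_P = 1.157 T_Q.
Vertical: T_P sin 33.8° + T_Q sin 16° = 380.6.
Substituting the horizontal relation into the vertical equation gives 0.9191 T_Q = 380.6, so T_Q = 414.1 N.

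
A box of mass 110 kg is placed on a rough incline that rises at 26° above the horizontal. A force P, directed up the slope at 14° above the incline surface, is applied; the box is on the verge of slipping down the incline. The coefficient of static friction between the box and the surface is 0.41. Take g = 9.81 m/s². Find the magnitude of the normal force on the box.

On the verge of sliding down the incline, friction equals μN and acts up the slope.
Perpendicular: N + P sin 14° = W cos 26° = 969.9 N.
Along incline: P cos 14° + μN = W sin 26° with W sin 26° = 473 N.
Solving the pair for P and N: P = 86.55 N, N = 949 N (and f = μN = 389.1 N).

N ≈ 949 N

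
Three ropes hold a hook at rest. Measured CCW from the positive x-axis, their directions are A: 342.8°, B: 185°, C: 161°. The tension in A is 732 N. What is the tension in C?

T_C ≈ 680 N

Resolve: ΣF_x = 732 cos 342.8° + T_B cos 185° + T_C cos 161° = 0.
        ΣF_y = 732 sin 342.8° + T_B sin 185° + T_C sin 161° = 0.
The known terms sum to (699.3, -216.5) N, so -0.9962 T_B − 0.9455 T_C = -699.3 and -0.0872 T_B + 0.3256 T_C = 216.5.
Solving simultaneously: T_B = 56.53 N, T_C = 680 N.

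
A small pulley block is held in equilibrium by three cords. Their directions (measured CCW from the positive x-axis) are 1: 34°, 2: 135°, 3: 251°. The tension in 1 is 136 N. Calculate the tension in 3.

T_3 ≈ 149 N

Resolve: ΣF_x = 136 cos 34° + T_2 cos 135° + T_3 cos 251° = 0.
        ΣF_y = 136 sin 34° + T_2 sin 135° + T_3 sin 251° = 0.
The known terms sum to (112.7, 76.05) N, so -0.7071 T_2 − 0.3256 T_3 = -112.7 and 0.7071 T_2 − 0.9455 T_3 = -76.05.
Solving simultaneously: T_2 = 91.06 N, T_3 = 148.5 N.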